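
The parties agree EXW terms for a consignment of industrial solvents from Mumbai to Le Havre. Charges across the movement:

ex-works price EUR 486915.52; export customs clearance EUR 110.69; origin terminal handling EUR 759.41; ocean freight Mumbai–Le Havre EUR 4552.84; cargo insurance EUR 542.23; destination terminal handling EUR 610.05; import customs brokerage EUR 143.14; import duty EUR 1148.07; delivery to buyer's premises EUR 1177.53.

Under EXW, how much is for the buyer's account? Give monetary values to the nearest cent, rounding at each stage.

Buyer's account: EUR 9043.96

EXW: the seller makes goods available at their premises; the buyer bears all onward costs.
Seller's account: goods 486915.52 = 486915.52
Buyer's account: export clearance 110.69 + origin terminal 759.41 + freight 4552.84 + insurance 542.23 + destination terminal 610.05 + brokerage 143.14 + duty 1148.07 + delivery 1177.53 = 9043.96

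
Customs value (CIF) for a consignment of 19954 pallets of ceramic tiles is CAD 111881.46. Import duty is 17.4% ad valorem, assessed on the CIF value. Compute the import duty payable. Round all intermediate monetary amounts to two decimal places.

Import duty = 111881.46 × 17.4% = 19467.37

Import duty: CAD 19467.37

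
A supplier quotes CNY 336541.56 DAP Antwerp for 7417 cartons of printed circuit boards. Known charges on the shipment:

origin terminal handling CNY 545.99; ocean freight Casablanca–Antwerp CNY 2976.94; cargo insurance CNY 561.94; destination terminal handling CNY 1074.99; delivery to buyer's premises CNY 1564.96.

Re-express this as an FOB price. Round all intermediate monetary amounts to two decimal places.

FOB price: CNY 330362.73

Not relevant to the conversion: origin terminal — on the seller under both DAP and FOB; already in the DAP price and stays in the FOB price.
From DAP to FOB, the seller no longer bears: freight, insurance, destination terminal, delivery.
FOB price = 336541.56 − 2976.94 − 561.94 − 1074.99 − 1564.96 = 330362.73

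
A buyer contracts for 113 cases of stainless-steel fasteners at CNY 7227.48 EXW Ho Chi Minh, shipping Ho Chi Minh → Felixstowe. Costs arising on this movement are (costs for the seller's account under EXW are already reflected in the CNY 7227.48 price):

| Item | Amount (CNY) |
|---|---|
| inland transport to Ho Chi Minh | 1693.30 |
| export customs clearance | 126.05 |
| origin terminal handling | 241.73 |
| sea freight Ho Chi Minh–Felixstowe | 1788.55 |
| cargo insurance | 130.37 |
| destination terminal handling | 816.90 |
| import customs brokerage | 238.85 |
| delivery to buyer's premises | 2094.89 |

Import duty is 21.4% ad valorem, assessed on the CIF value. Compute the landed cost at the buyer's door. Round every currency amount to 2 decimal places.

Total landed cost: CNY 16756.52

EXW: the seller makes goods available at their premises; the buyer bears all onward costs.
CIF value = EXW price + inland to port + export clearance + origin terminal + freight + insurance = 7227.48 + 1693.30 + 126.05 + 241.73 + 1788.55 + 130.37 = 11207.48
Import duty = 11207.48 × 21.4% = 2398.40
Buyer bears: inland to port 1693.30 + export clearance 126.05 + origin terminal 241.73 + freight 1788.55 + insurance 130.37 + destination terminal 816.90 + brokerage 238.85 + delivery 2094.89 + duty 2398.40 = 9529.04
Landed cost = invoice 7227.48 + 9529.04 = 16756.52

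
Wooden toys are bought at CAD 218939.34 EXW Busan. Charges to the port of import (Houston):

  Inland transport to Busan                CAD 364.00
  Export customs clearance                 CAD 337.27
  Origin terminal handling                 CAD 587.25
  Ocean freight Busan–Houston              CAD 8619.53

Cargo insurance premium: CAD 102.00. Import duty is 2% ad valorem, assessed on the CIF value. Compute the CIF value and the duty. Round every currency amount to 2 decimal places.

CIF = EXW price + pre-shipment costs + freight + insurance
CIF = 218939.34 + 364.00 + 337.27 + 587.25 + 8619.53 + 102.00 = 228949.39
Import duty = 228949.39 × 2% = 4578.99

CIF value: CAD 228949.39; import duty: CAD 4578.99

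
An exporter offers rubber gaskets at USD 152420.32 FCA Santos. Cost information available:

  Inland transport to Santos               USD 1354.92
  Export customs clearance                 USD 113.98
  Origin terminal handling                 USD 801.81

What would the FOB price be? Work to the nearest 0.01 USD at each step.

Not relevant to the conversion: export clearance, inland to port — on the seller under both FCA and FOB; already in the FCA price and stays in the FOB price.
From FCA to FOB, the seller additionally bears: origin terminal.
FOB price = 152420.32 + 801.81 = 153222.13

FOB price: USD 153222.13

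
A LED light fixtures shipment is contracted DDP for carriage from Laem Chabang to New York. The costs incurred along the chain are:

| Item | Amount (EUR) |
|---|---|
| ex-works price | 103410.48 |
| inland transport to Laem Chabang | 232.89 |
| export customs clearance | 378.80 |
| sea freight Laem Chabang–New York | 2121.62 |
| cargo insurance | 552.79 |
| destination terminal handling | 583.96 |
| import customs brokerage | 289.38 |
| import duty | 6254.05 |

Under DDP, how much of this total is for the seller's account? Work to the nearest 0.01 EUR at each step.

DDP: the seller bears all costs including import duty.
Seller's account: goods 103410.48 + inland to port 232.89 + export clearance 378.80 + freight 2121.62 + insurance 552.79 + destination terminal 583.96 + brokerage 289.38 + duty 6254.05 = 113823.97
Buyer's account: 0.00

Seller's account: EUR 113823.97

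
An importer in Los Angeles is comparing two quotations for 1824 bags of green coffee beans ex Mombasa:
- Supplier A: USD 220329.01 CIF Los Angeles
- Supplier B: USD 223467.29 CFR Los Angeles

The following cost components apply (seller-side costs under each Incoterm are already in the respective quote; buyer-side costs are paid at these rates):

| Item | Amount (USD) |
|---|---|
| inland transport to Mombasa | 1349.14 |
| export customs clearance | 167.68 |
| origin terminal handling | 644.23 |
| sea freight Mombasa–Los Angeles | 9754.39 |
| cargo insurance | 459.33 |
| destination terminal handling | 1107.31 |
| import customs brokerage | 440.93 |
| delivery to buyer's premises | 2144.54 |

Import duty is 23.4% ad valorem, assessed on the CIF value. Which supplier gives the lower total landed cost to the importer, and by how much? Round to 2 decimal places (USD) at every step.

Supplier A is cheaper by USD 4439.45

Supplier A (CIF):
The CIF price already equals the CIF value: 220329.01
Import duty = 220329.01 × 23.4% = 51556.99
Buyer bears (A): 1107.31 + 440.93 + 2144.54 = 3692.78
Landed cost (A) = invoice 220329.01 + 3692.78 + duty 51556.99 = 275578.78
Supplier B (CFR):
CIF value = CFR price + insurance = 223467.29 + 459.33 = 223926.62
Import duty = 223926.62 × 23.4% = 52398.83
Buyer bears (B): 459.33 + 1107.31 + 440.93 + 2144.54 = 4152.11
Landed cost (B) = invoice 223467.29 + 4152.11 + duty 52398.83 = 280018.23
Difference = |275578.78 − 280018.23| = 4439.45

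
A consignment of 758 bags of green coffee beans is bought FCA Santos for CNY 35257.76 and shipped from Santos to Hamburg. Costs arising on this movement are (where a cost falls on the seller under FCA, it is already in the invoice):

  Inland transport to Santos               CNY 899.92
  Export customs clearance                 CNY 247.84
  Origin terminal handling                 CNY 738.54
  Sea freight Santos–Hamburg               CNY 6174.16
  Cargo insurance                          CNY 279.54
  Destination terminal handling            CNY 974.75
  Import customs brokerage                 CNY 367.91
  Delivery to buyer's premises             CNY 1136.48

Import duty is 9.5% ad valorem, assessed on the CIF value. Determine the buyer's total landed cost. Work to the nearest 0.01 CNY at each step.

Total landed cost: CNY 48961.89

FCA: the seller delivers export-cleared goods to the carrier; the buyer bears costs from that point.
Already in the invoice (seller's account under FCA): inland to port, export clearance — exclude.
CIF value = FCA price + origin terminal + freight + insurance = 35257.76 + 738.54 + 6174.16 + 279.54 = 42450.00
Import duty = 42450.00 × 9.5% = 4032.75
Buyer bears: origin terminal 738.54 + freight 6174.16 + insurance 279.54 + destination terminal 974.75 + brokerage 367.91 + delivery 1136.48 + duty 4032.75 = 13704.13
Landed cost = invoice 35257.76 + 13704.13 = 48961.89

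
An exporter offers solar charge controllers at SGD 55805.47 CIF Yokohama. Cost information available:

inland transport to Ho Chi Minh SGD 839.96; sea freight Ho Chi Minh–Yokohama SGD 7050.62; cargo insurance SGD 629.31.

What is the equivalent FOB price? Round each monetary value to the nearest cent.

FOB price: SGD 48125.54

Not relevant to the conversion: inland to port — on the seller under both CIF and FOB; already in the CIF price and stays in the FOB price.
From CIF to FOB, the seller no longer bears: freight, insurance.
FOB price = 55805.47 − 7050.62 − 629.31 = 48125.54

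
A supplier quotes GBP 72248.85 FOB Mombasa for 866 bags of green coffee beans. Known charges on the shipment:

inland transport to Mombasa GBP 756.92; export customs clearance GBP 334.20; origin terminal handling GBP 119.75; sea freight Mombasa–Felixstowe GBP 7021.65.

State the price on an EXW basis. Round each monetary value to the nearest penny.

EXW price: GBP 71037.98

Not relevant to the conversion: freight — on the buyer under both terms; not part of either seller's price.
From FOB to EXW, the seller no longer bears: inland to port, export clearance, origin terminal.
EXW price = 72248.85 − 756.92 − 334.20 − 119.75 = 71037.98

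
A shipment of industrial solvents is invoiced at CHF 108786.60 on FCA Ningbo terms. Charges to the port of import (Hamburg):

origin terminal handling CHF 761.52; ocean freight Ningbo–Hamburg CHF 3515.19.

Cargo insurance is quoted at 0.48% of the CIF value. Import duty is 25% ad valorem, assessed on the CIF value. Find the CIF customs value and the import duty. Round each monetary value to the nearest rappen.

Let C be the CIF value. C = FCA price + pre-shipment costs + freight + 0.48% × C
C − 0.48% × C = 108786.60 + 761.52 + 3515.19
0.9952 × C = 113063.31
C = 113063.31 / 0.9952 = 113608.63
Insurance premium = 0.48% × 113608.63 = 545.32
Import duty = 113608.63 × 25% = 28402.16

CIF value: CHF 113608.63; import duty: CHF 28402.16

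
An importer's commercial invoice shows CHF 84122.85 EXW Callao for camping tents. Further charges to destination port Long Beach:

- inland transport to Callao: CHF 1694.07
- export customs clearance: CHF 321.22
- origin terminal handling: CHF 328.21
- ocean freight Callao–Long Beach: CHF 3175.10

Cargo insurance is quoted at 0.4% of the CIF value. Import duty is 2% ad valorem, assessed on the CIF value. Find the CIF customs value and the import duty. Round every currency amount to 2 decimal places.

Let C be the CIF value. C = EXW price + pre-shipment costs + freight + 0.4% × C
C − 0.4% × C = 84122.85 + 1694.07 + 321.22 + 328.21 + 3175.10
0.996 × C = 89641.45
C = 89641.45 / 0.996 = 90001.46
Insurance premium = 0.4% × 90001.46 = 360.01
Import duty = 90001.46 × 2% = 1800.03

CIF value: CHF 90001.46; import duty: CHF 1800.03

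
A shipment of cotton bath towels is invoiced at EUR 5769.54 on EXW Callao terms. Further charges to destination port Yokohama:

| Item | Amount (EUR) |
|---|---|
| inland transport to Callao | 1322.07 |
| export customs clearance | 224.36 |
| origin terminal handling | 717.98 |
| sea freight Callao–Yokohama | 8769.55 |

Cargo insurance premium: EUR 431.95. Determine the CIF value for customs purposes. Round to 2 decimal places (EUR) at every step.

CIF value: EUR 17235.45

CIF = EXW price + pre-shipment costs + freight + insurance
CIF = 5769.54 + 1322.07 + 224.36 + 717.98 + 8769.55 + 431.95 = 17235.45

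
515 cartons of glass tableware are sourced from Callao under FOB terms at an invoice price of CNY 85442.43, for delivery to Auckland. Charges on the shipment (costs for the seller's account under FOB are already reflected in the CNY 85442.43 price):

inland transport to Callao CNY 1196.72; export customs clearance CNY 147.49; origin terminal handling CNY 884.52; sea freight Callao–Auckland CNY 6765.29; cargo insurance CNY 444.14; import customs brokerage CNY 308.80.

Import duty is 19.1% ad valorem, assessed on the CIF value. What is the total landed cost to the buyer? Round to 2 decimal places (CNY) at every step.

Total landed cost: CNY 110657.17

FOB: the seller bears costs until goods are on board at the origin port; the buyer bears freight, insurance and all costs thereafter.
Already in the invoice (seller's account under FOB): inland to port, export clearance, origin terminal — exclude.
CIF value = FOB price + freight + insurance = 85442.43 + 6765.29 + 444.14 = 92651.86
Import duty = 92651.86 × 19.1% = 17696.51
Buyer bears: freight 6765.29 + insurance 444.14 + brokerage 308.80 + duty 17696.51 = 25214.74
Landed cost = invoice 85442.43 + 25214.74 = 110657.17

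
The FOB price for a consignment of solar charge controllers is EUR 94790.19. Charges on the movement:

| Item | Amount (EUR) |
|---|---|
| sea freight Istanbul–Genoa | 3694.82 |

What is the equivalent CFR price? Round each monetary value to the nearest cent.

From FOB to CFR, the seller additionally bears: freight.
CFR price = 94790.19 + 3694.82 = 98485.01

CFR price: EUR 98485.01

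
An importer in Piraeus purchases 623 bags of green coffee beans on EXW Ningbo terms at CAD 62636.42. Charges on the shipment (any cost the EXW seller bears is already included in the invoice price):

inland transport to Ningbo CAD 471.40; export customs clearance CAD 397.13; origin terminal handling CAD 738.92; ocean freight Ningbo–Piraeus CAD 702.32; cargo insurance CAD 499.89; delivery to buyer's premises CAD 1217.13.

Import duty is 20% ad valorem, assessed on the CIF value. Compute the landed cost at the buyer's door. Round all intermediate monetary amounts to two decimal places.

EXW: the seller makes goods available at their premises; the buyer bears all onward costs.
CIF value = EXW price + inland to port + export clearance + origin terminal + freight + insurance = 62636.42 + 471.40 + 397.13 + 738.92 + 702.32 + 499.89 = 65446.08
Import duty = 65446.08 × 20% = 13089.22
Buyer bears: inland to port 471.40 + export clearance 397.13 + origin terminal 738.92 + freight 702.32 + insurance 499.89 + delivery 1217.13 + duty 13089.22 = 17116.01
Landed cost = invoice 62636.42 + 17116.01 = 79752.43

Total landed cost: CAD 79752.43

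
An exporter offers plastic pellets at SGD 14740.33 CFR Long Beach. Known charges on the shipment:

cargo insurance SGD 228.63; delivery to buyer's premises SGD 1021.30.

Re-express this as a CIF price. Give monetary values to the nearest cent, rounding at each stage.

Not relevant to the conversion: delivery — on the buyer under both terms; not part of either seller's price.
From CFR to CIF, the seller additionally bears: insurance.
CIF price = 14740.33 + 228.63 = 14968.96

CIF price: SGD 14968.96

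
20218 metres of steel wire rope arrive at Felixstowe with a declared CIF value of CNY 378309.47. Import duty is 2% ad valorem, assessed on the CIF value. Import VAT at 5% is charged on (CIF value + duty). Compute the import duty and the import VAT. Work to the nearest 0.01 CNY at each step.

Import duty = 378309.47 × 2% = 7566.19
VAT base = CIF + duty = 378309.47 + 7566.19 = 385875.66
Import VAT = 385875.66 × 5% = 19293.78

Import duty: CNY 7566.19; import VAT: CNY 19293.78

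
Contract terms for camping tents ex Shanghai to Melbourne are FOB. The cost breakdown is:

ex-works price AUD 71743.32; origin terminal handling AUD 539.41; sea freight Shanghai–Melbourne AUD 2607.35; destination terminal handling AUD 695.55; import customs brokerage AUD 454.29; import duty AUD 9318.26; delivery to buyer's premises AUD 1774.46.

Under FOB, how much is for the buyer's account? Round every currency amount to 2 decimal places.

Buyer's account: AUD 14849.91

FOB: the seller bears costs until goods are on board at the origin port; the buyer bears freight, insurance and all costs thereafter.
Seller's account: goods 71743.32 + origin terminal 539.41 = 72282.73
Buyer's account: freight 2607.35 + destination terminal 695.55 + brokerage 454.29 + duty 9318.26 + delivery 1774.46 = 14849.91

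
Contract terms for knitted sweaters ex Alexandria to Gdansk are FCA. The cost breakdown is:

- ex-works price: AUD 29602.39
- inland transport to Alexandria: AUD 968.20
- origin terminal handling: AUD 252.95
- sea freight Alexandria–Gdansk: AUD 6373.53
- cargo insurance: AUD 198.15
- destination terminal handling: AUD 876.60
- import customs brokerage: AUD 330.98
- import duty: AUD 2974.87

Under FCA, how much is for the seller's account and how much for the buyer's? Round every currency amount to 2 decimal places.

Seller: AUD 30570.59; buyer: AUD 11007.08

FCA: the seller delivers export-cleared goods to the carrier; the buyer bears costs from that point.
Seller's account: goods 29602.39 + inland to port 968.20 = 30570.59
Buyer's account: origin terminal 252.95 + freight 6373.53 + insurance 198.15 + destination terminal 876.60 + brokerage 330.98 + duty 2974.87 = 11007.08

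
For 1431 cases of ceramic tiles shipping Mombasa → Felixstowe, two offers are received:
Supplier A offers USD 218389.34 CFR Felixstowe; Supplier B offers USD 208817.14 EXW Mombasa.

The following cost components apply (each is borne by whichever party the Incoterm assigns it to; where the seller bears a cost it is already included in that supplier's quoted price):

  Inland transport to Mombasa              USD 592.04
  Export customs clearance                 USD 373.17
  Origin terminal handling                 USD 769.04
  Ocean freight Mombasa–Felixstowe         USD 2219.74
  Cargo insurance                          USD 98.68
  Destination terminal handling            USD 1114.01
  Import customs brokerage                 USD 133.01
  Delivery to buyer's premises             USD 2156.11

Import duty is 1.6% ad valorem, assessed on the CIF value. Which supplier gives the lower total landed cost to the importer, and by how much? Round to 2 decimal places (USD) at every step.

Supplier B is cheaper by USD 5708.10

Supplier A (CFR):
CIF value = CFR price + insurance = 218389.34 + 98.68 = 218488.02
Import duty = 218488.02 × 1.6% = 3495.81
Buyer bears (A): 98.68 + 1114.01 + 133.01 + 2156.11 = 3501.81
Landed cost (A) = invoice 218389.34 + 3501.81 + duty 3495.81 = 225386.96
Supplier B (EXW):
CIF value = EXW price + inland to port + export clearance + origin terminal + freight + insurance = 208817.14 + 592.04 + 373.17 + 769.04 + 2219.74 + 98.68 = 212869.81
Import duty = 212869.81 × 1.6% = 3405.92
Buyer bears (B): 592.04 + 373.17 + 769.04 + 2219.74 + 98.68 + 1114.01 + 133.01 + 2156.11 = 7455.80
Landed cost (B) = invoice 208817.14 + 7455.80 + duty 3405.92 = 219678.86
Difference = |225386.96 − 219678.86| = 5708.10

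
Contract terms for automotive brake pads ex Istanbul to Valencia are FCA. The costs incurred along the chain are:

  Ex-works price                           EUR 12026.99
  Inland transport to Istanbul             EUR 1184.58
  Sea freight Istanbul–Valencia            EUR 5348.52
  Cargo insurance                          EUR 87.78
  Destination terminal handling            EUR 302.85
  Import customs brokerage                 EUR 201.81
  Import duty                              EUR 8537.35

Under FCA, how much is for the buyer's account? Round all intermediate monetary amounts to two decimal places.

FCA: the seller delivers export-cleared goods to the carrier; the buyer bears costs from that point.
Seller's account: goods 12026.99 + inland to port 1184.58 = 13211.57
Buyer's account: freight 5348.52 + insurance 87.78 + destination terminal 302.85 + brokerage 201.81 + duty 8537.35 = 14478.31

Buyer's account: EUR 14478.31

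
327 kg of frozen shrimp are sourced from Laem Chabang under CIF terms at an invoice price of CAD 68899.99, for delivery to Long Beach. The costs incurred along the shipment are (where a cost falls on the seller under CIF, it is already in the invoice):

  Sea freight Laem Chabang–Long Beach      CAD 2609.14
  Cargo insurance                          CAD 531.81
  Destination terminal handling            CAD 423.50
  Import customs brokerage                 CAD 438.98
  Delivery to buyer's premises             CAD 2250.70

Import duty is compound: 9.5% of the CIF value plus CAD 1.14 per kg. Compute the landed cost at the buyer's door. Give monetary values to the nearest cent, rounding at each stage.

CIF: the seller pays costs through ocean freight and marine insurance to the destination port.
Already in the invoice (seller's account under CIF): freight, insurance — exclude.
The CIF price already equals the CIF value: 68899.99
Ad valorem component: 68899.99 × 9.5% = 6545.50
Specific component: 327 × 1.14 = 372.78
Import duty = 6545.50 + 372.78 = 6918.28
Buyer bears: destination terminal 423.50 + brokerage 438.98 + delivery 2250.70 + duty 6918.28 = 10031.46
Landed cost = invoice 68899.99 + 10031.46 = 78931.45

Total landed cost: CAD 78931.45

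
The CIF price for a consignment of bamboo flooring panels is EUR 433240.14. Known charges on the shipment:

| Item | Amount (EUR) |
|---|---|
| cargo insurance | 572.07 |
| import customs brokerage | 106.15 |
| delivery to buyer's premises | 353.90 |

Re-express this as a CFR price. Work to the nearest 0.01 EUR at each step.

Not relevant to the conversion: delivery, brokerage — on the buyer under both terms; not part of either seller's price.
From CIF to CFR, the seller no longer bears: insurance.
CFR price = 433240.14 − 572.07 = 432668.07

CFR price: EUR 432668.07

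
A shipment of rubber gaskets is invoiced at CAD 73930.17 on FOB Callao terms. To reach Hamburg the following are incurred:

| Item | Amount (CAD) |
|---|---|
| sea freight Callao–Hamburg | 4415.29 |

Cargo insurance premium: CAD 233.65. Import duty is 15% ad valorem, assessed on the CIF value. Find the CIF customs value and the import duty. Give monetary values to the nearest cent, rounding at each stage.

CIF = FOB price + freight + insurance
CIF = 73930.17 + 4415.29 + 233.65 = 78579.11
Import duty = 78579.11 × 15% = 11786.87

CIF value: CAD 78579.11; import duty: CAD 11786.87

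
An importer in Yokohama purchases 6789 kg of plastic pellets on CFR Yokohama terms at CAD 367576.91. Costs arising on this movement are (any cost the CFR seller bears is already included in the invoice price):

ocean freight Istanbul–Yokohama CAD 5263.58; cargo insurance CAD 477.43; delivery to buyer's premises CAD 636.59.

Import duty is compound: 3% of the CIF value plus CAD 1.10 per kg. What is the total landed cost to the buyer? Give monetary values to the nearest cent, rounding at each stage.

Total landed cost: CAD 387200.46

CFR: the seller pays costs through ocean freight to the destination port, but not insurance.
Already in the invoice (seller's account under CFR): freight — exclude.
CIF value = CFR price + insurance = 367576.91 + 477.43 = 368054.34
Ad valorem component: 368054.34 × 3% = 11041.63
Specific component: 6789 × 1.10 = 7467.90
Import duty = 11041.63 + 7467.90 = 18509.53
Buyer bears: insurance 477.43 + delivery 636.59 + duty 18509.53 = 19623.55
Landed cost = invoice 367576.91 + 19623.55 = 387200.46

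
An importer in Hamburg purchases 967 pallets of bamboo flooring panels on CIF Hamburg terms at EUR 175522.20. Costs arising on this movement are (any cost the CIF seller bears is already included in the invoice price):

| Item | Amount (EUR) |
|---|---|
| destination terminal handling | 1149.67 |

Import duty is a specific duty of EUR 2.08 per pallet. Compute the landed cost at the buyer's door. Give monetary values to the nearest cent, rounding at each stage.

Total landed cost: EUR 178683.23

CIF: the seller pays costs through ocean freight and marine insurance to the destination port.
The CIF price already equals the CIF value: 175522.20
Import duty = 967 × 2.08 = 2011.36
Buyer bears: destination terminal 1149.67 + duty 2011.36 = 3161.03
Landed cost = invoice 175522.20 + 3161.03 = 178683.23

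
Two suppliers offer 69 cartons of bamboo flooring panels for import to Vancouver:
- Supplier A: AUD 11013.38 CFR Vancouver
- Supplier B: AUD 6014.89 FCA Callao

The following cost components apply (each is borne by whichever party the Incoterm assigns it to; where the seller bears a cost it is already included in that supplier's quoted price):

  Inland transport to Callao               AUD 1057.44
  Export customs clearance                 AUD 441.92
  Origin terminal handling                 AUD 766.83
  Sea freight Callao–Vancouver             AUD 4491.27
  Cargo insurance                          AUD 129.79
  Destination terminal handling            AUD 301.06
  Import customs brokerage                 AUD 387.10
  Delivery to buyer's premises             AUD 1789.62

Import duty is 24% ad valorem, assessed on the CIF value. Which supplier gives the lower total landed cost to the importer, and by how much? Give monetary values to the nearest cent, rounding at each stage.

Supplier A is cheaper by AUD 321.92

Supplier A (CFR):
CIF value = CFR price + insurance = 11013.38 + 129.79 = 11143.17
Import duty = 11143.17 × 24% = 2674.36
Buyer bears (A): 129.79 + 301.06 + 387.10 + 1789.62 = 2607.57
Landed cost (A) = invoice 11013.38 + 2607.57 + duty 2674.36 = 16295.31
Supplier B (FCA):
CIF value = FCA price + origin terminal + freight + insurance = 6014.89 + 766.83 + 4491.27 + 129.79 = 11402.78
Import duty = 11402.78 × 24% = 2736.67
Buyer bears (B): 766.83 + 4491.27 + 129.79 + 301.06 + 387.10 + 1789.62 = 7865.67
Landed cost (B) = invoice 6014.89 + 7865.67 + duty 2736.67 = 16617.23
Difference = |16295.31 − 16617.23| = 321.92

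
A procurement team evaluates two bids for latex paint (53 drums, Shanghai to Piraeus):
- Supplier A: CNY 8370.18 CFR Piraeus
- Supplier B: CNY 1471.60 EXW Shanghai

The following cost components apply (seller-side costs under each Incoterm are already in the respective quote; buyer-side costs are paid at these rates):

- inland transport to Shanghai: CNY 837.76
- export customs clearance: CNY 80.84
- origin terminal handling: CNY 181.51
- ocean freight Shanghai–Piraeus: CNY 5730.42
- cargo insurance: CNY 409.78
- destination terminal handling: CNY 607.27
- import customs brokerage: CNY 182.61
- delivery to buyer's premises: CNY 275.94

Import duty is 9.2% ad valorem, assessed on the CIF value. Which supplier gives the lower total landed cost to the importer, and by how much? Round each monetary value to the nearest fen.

Supplier A (CFR):
CIF value = CFR price + insurance = 8370.18 + 409.78 = 8779.96
Import duty = 8779.96 × 9.2% = 807.76
Buyer bears (A): 409.78 + 607.27 + 182.61 + 275.94 = 1475.60
Landed cost (A) = invoice 8370.18 + 1475.60 + duty 807.76 = 10653.54
Supplier B (EXW):
CIF value = EXW price + inland to port + export clearance + origin terminal + freight + insurance = 1471.60 + 837.76 + 80.84 + 181.51 + 5730.42 + 409.78 = 8711.91
Import duty = 8711.91 × 9.2% = 801.50
Buyer bears (B): 837.76 + 80.84 + 181.51 + 5730.42 + 409.78 + 607.27 + 182.61 + 275.94 = 8306.13
Landed cost (B) = invoice 1471.60 + 8306.13 + duty 801.50 = 10579.23
Difference = |10653.54 − 10579.23| = 74.31

Supplier B is cheaper by CNY 74.31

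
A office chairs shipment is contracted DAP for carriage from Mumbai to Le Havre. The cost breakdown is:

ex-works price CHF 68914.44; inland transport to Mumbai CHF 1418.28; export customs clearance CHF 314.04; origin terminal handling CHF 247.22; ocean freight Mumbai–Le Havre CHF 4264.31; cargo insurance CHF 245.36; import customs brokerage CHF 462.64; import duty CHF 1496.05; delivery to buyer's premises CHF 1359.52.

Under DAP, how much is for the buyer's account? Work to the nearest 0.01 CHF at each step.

DAP: the seller bears all costs to the named destination except import duty and clearance.
Seller's account: goods 68914.44 + inland to port 1418.28 + export clearance 314.04 + origin terminal 247.22 + freight 4264.31 + insurance 245.36 + delivery 1359.52 = 76763.17
Buyer's account: brokerage 462.64 + duty 1496.05 = 1958.69

Buyer's account: CHF 1958.69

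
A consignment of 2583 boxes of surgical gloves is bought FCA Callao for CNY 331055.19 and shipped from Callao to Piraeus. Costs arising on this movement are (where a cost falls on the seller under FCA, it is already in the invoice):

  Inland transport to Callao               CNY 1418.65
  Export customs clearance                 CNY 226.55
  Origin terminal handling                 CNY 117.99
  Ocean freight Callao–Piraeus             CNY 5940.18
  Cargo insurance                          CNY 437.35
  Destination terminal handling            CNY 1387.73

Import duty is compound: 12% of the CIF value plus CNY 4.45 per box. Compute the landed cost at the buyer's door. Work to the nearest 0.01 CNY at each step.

Total landed cost: CNY 390938.88

FCA: the seller delivers export-cleared goods to the carrier; the buyer bears costs from that point.
Already in the invoice (seller's account under FCA): inland to port, export clearance — exclude.
CIF value = FCA price + origin terminal + freight + insurance = 331055.19 + 117.99 + 5940.18 + 437.35 = 337550.71
Ad valorem component: 337550.71 × 12% = 40506.09
Specific component: 2583 × 4.45 = 11494.35
Import duty = 40506.09 + 11494.35 = 52000.44
Buyer bears: origin terminal 117.99 + freight 5940.18 + insurance 437.35 + destination terminal 1387.73 + duty 52000.44 = 59883.69
Landed cost = invoice 331055.19 + 59883.69 = 390938.88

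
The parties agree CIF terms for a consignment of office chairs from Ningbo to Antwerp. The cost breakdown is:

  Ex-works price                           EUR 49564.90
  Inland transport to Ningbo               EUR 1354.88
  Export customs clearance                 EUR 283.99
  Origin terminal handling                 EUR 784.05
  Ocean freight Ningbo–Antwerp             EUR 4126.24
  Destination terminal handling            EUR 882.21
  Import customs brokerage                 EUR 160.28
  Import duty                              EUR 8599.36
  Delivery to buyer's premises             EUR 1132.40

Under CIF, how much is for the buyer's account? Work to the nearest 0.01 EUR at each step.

CIF: the seller pays costs through ocean freight and marine insurance to the destination port.
Seller's account: goods 49564.90 + inland to port 1354.88 + export clearance 283.99 + origin terminal 784.05 + freight 4126.24 = 56114.06
Buyer's account: destination terminal 882.21 + brokerage 160.28 + duty 8599.36 + delivery 1132.40 = 10774.25

Buyer's account: EUR 10774.25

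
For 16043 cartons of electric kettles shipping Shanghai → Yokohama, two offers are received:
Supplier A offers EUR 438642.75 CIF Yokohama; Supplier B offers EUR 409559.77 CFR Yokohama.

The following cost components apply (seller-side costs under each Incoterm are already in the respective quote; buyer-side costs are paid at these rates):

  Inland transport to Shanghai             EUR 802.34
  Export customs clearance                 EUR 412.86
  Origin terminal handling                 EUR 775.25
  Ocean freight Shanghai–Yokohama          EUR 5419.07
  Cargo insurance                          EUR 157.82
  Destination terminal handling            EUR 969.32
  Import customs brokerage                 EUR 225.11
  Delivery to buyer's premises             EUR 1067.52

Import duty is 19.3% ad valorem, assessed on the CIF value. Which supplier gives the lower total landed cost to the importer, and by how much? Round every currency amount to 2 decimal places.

Supplier A (CIF):
The CIF price already equals the CIF value: 438642.75
Import duty = 438642.75 × 19.3% = 84658.05
Buyer bears (A): 969.32 + 225.11 + 1067.52 = 2261.95
Landed cost (A) = invoice 438642.75 + 2261.95 + duty 84658.05 = 525562.75
Supplier B (CFR):
CIF value = CFR price + insurance = 409559.77 + 157.82 = 409717.59
Import duty = 409717.59 × 19.3% = 79075.49
Buyer bears (B): 157.82 + 969.32 + 225.11 + 1067.52 = 2419.77
Landed cost (B) = invoice 409559.77 + 2419.77 + duty 79075.49 = 491055.03
Difference = |525562.75 − 491055.03| = 34507.72

Supplier B is cheaper by EUR 34507.72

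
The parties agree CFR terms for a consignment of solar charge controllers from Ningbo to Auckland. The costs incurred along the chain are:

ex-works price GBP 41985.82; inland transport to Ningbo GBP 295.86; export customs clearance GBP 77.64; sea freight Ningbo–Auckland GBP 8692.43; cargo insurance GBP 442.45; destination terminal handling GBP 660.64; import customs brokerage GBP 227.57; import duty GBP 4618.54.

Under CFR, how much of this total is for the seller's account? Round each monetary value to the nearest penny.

CFR: the seller pays costs through ocean freight to the destination port, but not insurance.
Seller's account: goods 41985.82 + inland to port 295.86 + export clearance 77.64 + freight 8692.43 = 51051.75
Buyer's account: insurance 442.45 + destination terminal 660.64 + brokerage 227.57 + duty 4618.54 = 5949.20

Seller's account: GBP 51051.75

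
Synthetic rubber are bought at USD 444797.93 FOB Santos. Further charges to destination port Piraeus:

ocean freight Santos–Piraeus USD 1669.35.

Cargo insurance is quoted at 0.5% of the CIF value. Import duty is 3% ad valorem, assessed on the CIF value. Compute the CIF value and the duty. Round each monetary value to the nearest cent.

CIF value: USD 448710.83; import duty: USD 13461.32

Let C be the CIF value. C = FOB price + freight + 0.5% × C
C − 0.5% × C = 444797.93 + 1669.35
0.995 × C = 446467.28
C = 446467.28 / 0.995 = 448710.83
Insurance premium = 0.5% × 448710.83 = 2243.55
Import duty = 448710.83 × 3% = 13461.32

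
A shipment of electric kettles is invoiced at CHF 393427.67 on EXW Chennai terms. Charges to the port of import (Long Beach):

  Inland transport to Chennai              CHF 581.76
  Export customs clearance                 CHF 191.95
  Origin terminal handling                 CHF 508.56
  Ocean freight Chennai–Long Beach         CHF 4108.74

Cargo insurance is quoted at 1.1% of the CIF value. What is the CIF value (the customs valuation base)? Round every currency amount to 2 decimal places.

CIF value: CHF 403254.48

Let C be the CIF value. C = EXW price + pre-shipment costs + freight + 1.1% × C
C − 1.1% × C = 393427.67 + 581.76 + 191.95 + 508.56 + 4108.74
0.989 × C = 398818.68
C = 398818.68 / 0.989 = 403254.48
Insurance premium = 1.1% × 403254.48 = 4435.80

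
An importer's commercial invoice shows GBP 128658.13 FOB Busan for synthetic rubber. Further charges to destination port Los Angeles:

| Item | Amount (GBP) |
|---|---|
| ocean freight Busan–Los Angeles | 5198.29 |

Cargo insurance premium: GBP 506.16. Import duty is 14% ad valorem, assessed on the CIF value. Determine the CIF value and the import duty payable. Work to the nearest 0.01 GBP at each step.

CIF = FOB price + freight + insurance
CIF = 128658.13 + 5198.29 + 506.16 = 134362.58
Import duty = 134362.58 × 14% = 18810.76

CIF value: GBP 134362.58; import duty: GBP 18810.76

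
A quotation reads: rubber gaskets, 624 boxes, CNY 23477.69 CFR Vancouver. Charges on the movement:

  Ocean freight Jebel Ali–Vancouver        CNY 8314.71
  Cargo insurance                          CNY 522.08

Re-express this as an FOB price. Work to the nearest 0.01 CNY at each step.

Not relevant to the conversion: insurance — on the buyer under both terms; not part of either seller's price.
From CFR to FOB, the seller no longer bears: freight.
FOB price = 23477.69 − 8314.71 = 15162.98

FOB price: CNY 15162.98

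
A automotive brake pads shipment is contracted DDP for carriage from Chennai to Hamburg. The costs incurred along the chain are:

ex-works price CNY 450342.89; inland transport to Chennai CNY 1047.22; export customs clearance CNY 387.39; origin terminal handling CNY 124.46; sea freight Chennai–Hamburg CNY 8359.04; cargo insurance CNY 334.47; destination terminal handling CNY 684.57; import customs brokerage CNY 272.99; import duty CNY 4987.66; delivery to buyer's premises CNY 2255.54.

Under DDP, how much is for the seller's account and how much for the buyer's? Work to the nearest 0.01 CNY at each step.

DDP: the seller bears all costs including import duty.
Seller's account: goods 450342.89 + inland to port 1047.22 + export clearance 387.39 + origin terminal 124.46 + freight 8359.04 + insurance 334.47 + destination terminal 684.57 + brokerage 272.99 + duty 4987.66 + delivery 2255.54 = 468796.23
Buyer's account: 0.00

Seller: CNY 468796.23; buyer: CNY 0.00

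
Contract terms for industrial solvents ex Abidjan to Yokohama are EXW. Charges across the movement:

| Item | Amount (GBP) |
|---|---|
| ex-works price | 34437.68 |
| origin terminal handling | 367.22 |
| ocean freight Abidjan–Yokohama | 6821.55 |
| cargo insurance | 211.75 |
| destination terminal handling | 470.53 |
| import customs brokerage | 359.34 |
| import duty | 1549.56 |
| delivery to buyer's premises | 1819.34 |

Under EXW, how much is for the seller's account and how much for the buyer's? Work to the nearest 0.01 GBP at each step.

Seller: GBP 34437.68; buyer: GBP 11599.29

EXW: the seller makes goods available at their premises; the buyer bears all onward costs.
Seller's account: goods 34437.68 = 34437.68
Buyer's account: origin terminal 367.22 + freight 6821.55 + insurance 211.75 + destination terminal 470.53 + brokerage 359.34 + duty 1549.56 + delivery 1819.34 = 11599.29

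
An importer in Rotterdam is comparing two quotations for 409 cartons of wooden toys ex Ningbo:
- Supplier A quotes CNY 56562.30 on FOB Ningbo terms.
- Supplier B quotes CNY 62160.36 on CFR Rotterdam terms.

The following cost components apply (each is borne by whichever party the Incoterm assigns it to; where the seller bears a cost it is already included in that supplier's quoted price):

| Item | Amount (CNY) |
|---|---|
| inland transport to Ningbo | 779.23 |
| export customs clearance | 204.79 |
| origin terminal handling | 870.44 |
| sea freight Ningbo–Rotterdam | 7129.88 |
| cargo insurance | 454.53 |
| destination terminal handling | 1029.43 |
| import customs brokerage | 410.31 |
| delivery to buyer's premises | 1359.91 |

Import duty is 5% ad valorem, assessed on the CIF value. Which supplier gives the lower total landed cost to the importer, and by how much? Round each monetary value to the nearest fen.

Supplier B is cheaper by CNY 1608.42

Supplier A (FOB):
CIF value = FOB price + freight + insurance = 56562.30 + 7129.88 + 454.53 = 64146.71
Import duty = 64146.71 × 5% = 3207.34
Buyer bears (A): 7129.88 + 454.53 + 1029.43 + 410.31 + 1359.91 = 10384.06
Landed cost (A) = invoice 56562.30 + 10384.06 + duty 3207.34 = 70153.70
Supplier B (CFR):
CIF value = CFR price + insurance = 62160.36 + 454.53 = 62614.89
Import duty = 62614.89 × 5% = 3130.74
Buyer bears (B): 454.53 + 1029.43 + 410.31 + 1359.91 = 3254.18
Landed cost (B) = invoice 62160.36 + 3254.18 + duty 3130.74 = 68545.28
Difference = |70153.70 − 68545.28| = 1608.42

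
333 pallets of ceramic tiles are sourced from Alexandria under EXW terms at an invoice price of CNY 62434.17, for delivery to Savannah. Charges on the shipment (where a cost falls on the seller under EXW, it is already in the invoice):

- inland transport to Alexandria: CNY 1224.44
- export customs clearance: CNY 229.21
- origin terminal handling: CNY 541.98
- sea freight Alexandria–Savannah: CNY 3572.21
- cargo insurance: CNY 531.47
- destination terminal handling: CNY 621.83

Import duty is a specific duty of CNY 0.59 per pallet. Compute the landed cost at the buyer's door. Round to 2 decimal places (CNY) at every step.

EXW: the seller makes goods available at their premises; the buyer bears all onward costs.
CIF value = EXW price + inland to port + export clearance + origin terminal + freight + insurance = 62434.17 + 1224.44 + 229.21 + 541.98 + 3572.21 + 531.47 = 68533.48
Import duty = 333 × 0.59 = 196.47
Buyer bears: inland to port 1224.44 + export clearance 229.21 + origin terminal 541.98 + freight 3572.21 + insurance 531.47 + destination terminal 621.83 + duty 196.47 = 6917.61
Landed cost = invoice 62434.17 + 6917.61 = 69351.78

Total landed cost: CNY 69351.78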